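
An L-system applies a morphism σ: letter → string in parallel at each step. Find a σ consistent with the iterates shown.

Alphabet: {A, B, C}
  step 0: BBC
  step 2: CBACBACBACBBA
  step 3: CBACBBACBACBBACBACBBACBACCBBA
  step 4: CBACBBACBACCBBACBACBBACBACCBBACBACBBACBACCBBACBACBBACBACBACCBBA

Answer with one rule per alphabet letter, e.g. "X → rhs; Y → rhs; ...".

A->BBA, B->C, C->CBA

  step 3 ⇒ step 4: CBACBBACBACBBACBACBBACBACCBBA ⇒ CBA·C·BBA·CBA·C·C·BBA·CBA·C·BBA·CBA·C·C·BBA·CBA·C·BBA·CBA·C·C·BBA·CBA·C·BBA·CBA·CBA·C·C·BBA
    A ↦ BBA
    B ↦ C
    C ↦ CBA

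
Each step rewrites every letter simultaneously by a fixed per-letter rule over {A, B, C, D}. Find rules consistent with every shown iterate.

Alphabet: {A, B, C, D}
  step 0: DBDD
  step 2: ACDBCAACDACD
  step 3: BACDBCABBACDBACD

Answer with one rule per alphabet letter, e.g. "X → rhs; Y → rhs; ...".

  step 2 ⇒ step 3: ACDBCAACDACD ⇒ B·A·CD·BC·A·B·B·A·CD·B·A·CD
    A ↦ B
    B ↦ BC
    C ↦ A
    D ↦ CD

A->B, B->BC, C->A, D->CD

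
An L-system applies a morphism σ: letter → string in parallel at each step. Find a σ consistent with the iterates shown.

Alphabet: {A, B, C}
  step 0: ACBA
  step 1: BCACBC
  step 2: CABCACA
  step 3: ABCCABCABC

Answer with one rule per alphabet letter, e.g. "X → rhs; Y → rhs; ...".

A->BC, B->C, C->A

  step 2 ⇒ step 3: CABCACA ⇒ A·BC·C·A·BC·A·BC
    A ↦ BC
    B ↦ C
    C ↦ A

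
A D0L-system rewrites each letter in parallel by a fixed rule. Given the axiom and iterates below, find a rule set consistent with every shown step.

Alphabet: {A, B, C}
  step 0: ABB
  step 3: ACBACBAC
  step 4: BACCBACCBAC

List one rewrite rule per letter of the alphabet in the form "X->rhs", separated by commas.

A->B, B->C, C->AC

  step 3 ⇒ step 4: ACBACBAC ⇒ B·AC·C·B·AC·C·B·AC
    A ↦ B
    B ↦ C
    C ↦ AC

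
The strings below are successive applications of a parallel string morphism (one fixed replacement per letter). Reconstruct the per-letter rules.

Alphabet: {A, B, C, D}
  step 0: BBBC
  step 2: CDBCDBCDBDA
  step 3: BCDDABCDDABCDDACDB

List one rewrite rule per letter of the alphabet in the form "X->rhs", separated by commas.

  step 2 ⇒ step 3: CDBCDBCDBDA ⇒ B·CD·DA·B·CD·DA·B·CD·DA·CD·B
    A ↦ B
    B ↦ DA
    C ↦ B
    D ↦ CD

A->B, B->DA, C->B, D->CD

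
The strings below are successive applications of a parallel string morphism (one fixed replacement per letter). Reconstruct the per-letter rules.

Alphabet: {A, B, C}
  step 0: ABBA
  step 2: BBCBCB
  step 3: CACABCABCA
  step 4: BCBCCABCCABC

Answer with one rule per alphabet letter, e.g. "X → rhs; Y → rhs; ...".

A->C, B->CA, C->B

  step 3 ⇒ step 4: CACABCABCA ⇒ B·C·B·C·CA·B·C·CA·B·C
    A ↦ C
    B ↦ CA
    C ↦ B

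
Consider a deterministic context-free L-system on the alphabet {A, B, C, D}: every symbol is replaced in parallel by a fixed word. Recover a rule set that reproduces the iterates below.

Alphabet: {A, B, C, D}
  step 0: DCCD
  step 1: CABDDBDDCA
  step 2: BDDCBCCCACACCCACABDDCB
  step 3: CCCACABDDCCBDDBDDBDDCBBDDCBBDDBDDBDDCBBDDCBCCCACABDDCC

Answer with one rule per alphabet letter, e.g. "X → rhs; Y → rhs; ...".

A->CB, B->CC, C->BDD, D->CA

  step 2 ⇒ step 3: BDDCBCCCACACCCACABDDCB ⇒ CC·CA·CA·BDD·CC·BDD·BDD·BDD·CB·BDD·CB·BDD·BDD·BDD·CB·BDD·CB·CC·CA·CA·BDD·CC
    A ↦ CB
    B ↦ CC
    C ↦ BDD
    D ↦ CA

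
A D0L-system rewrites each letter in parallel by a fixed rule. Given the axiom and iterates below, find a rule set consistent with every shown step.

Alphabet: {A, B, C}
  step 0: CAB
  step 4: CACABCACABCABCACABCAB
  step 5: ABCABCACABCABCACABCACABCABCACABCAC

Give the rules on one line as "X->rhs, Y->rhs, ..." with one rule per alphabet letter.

A->C, B->AC, C->AB

  step 4 ⇒ step 5: CACABCACABCABCACABCAB ⇒ AB·C·AB·C·AC·AB·C·AB·C·AC·AB·C·AC·AB·C·AB·C·AC·AB·C·AC
    A ↦ C
    B ↦ AC
    C ↦ AB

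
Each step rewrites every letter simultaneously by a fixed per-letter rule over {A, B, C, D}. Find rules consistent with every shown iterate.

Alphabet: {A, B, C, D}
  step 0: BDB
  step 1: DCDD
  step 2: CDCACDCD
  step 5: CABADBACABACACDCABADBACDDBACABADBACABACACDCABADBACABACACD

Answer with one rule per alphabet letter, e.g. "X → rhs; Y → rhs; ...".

  step 1 ⇒ step 2: DCDD ⇒ CD·CA·CD·CD
    C ↦ CA
    D ↦ CD
    A ↦ BA  (constrained at step 2)
  step 0 ⇒ step 1: BDB ⇒ D·CD·D
    B ↦ D

A->BA, B->D, C->CA, D->CD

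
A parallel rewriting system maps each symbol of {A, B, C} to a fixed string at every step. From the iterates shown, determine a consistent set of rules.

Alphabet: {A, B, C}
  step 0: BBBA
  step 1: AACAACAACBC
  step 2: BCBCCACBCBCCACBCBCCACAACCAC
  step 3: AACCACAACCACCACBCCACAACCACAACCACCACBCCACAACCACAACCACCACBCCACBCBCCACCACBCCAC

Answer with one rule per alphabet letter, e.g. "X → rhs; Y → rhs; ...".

  step 2 ⇒ step 3: BCBCCACBCBCCACBCBCCACAACCAC ⇒ AAC·CAC·AAC·CAC·CAC·BC·CAC·AAC·CAC·AAC·CAC·CAC·BC·CAC·AAC·CAC·AAC·CAC·CAC·BC·CAC·BC·BC·CAC·CAC·BC·CAC
    A ↦ BC
    B ↦ AAC
    C ↦ CAC

A->BC, B->AAC, C->CAC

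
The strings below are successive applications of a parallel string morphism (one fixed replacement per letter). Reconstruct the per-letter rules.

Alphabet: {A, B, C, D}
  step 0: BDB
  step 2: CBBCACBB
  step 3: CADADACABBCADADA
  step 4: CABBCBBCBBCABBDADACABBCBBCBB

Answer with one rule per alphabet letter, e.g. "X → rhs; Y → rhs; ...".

A->BB, B->DA, C->CA, D->C

  step 3 ⇒ step 4: CADADACABBCADADA ⇒ CA·BB·C·BB·C·BB·CA·BB·DA·DA·CA·BB·C·BB·C·BB
    A ↦ BB
    B ↦ DA
    C ↦ CA
    D ↦ C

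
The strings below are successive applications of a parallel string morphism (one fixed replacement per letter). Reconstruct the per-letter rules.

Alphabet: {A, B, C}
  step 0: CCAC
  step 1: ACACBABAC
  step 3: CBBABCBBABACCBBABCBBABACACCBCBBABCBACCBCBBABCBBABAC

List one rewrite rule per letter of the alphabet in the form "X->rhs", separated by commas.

  step 0 ⇒ step 1: CCAC ⇒ AC·AC·BAB·AC
    A ↦ BAB
    C ↦ AC
    B ↦ CB  (constrained at step 1)

A->BAB, B->CB, C->AC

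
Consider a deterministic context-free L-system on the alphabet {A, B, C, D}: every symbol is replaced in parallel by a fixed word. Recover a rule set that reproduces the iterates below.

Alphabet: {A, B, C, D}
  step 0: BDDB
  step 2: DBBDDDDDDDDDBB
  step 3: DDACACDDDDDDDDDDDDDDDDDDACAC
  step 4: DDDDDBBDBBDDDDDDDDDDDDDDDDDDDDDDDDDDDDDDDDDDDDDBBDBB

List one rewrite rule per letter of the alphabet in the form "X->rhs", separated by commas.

  step 3 ⇒ step 4: DDACACDDDDDDDDDDDDDDDDDDACAC ⇒ DD·DD·DB·B·DB·B·DD·DD·DD·DD·DD·DD·DD·DD·DD·DD·DD·DD·DD·DD·DD·DD·DD·DD·DB·B·DB·B
    A ↦ DB
    C ↦ B
    D ↦ DD
  step 2 ⇒ step 3: DBBDDDDDDDDDBB ⇒ DD·AC·AC·DD·DD·DD·DD·DD·DD·DD·DD·DD·AC·AC
    B ↦ AC

A->DB, B->AC, C->B, D->DD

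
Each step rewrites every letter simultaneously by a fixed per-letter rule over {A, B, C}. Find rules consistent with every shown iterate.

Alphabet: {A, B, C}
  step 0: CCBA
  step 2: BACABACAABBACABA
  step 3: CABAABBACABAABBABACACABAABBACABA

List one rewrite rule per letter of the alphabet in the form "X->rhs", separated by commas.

A->BA, B->CA, C->AB

  step 2 ⇒ step 3: BACABACAABBACABA ⇒ CA·BA·AB·BA·CA·BA·AB·BA·BA·CA·CA·BA·AB·BA·CA·BA
    A ↦ BA
    B ↦ CA
    C ↦ AB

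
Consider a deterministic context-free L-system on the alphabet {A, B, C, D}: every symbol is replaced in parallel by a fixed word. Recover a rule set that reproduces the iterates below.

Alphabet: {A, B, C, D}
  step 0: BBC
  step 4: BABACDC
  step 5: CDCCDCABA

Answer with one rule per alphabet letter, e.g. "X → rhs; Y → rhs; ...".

  step 4 ⇒ step 5: BABACDC ⇒ C·DC·C·DC·A·B·A
    A ↦ DC
    B ↦ C
    C ↦ A
    D ↦ B

A->DC, B->C, C->A, D->B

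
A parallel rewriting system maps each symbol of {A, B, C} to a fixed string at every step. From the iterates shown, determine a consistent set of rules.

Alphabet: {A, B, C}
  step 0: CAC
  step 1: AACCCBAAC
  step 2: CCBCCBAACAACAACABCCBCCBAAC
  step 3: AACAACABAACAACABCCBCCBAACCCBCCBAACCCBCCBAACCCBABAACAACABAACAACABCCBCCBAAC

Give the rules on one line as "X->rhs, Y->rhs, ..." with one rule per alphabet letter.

  step 2 ⇒ step 3: CCBCCBAACAACAACABCCBCCBAAC ⇒ AAC·AAC·AB·AAC·AAC·AB·CCB·CCB·AAC·CCB·CCB·AAC·CCB·CCB·AAC·CCB·AB·AAC·AAC·AB·AAC·AAC·AB·CCB·CCB·AAC
    A ↦ CCB
    B ↦ AB
    C ↦ AAC

A->CCB, B->AB, C->AAC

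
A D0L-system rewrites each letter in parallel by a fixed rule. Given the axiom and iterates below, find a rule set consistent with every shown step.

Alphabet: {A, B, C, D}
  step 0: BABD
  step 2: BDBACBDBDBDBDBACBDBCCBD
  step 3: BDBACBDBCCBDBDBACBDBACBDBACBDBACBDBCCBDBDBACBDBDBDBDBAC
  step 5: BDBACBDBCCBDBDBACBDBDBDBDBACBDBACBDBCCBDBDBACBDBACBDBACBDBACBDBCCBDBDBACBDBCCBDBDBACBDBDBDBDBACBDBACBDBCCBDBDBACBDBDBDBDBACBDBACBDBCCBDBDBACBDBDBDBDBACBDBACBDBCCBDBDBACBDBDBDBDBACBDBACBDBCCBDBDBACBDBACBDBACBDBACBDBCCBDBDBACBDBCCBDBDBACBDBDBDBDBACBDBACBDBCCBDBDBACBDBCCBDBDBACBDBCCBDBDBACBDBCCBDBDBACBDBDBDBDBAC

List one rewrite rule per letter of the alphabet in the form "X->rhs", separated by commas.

A->BCC, B->BD, C->BD, D->BAC

  step 2 ⇒ step 3: BDBACBDBDBDBDBACBDBCCBD ⇒ BD·BAC·BD·BCC·BD·BD·BAC·BD·BAC·BD·BAC·BD·BAC·BD·BCC·BD·BD·BAC·BD·BD·BD·BD·BAC
    A ↦ BCC
    B ↦ BD
    C ↦ BD
    D ↦ BAC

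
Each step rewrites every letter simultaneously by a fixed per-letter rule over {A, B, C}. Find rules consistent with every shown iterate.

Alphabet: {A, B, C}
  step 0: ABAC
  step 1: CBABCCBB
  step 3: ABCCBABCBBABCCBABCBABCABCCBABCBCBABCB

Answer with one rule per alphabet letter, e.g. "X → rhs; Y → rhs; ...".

  step 0 ⇒ step 1: ABAC ⇒ CB·ABC·CB·B
    A ↦ CB
    B ↦ ABC
    C ↦ B

A->CB, B->ABC, C->B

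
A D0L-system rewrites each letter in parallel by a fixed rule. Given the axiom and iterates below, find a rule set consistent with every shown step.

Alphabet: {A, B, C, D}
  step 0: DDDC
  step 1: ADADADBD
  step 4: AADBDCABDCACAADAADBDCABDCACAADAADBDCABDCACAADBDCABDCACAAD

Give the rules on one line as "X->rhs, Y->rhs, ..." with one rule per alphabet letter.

  step 0 ⇒ step 1: DDDC ⇒ AD·AD·AD·BD
    C ↦ BD
    D ↦ AD
    A ↦ CA  (constrained at step 1)
    B ↦ A  (constrained at step 1)

A->CA, B->A, C->BD, D->AD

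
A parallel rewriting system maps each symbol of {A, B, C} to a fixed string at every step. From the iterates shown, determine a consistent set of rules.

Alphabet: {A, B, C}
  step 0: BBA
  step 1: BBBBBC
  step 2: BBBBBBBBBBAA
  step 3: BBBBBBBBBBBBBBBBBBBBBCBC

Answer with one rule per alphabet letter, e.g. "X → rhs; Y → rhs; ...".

A->BC, B->BB, C->AA

  step 2 ⇒ step 3: BBBBBBBBBBAA ⇒ BB·BB·BB·BB·BB·BB·BB·BB·BB·BB·BC·BC
    A ↦ BC
    B ↦ BB
  step 1 ⇒ step 2: BBBBBC ⇒ BB·BB·BB·BB·BB·AA
    C ↦ AA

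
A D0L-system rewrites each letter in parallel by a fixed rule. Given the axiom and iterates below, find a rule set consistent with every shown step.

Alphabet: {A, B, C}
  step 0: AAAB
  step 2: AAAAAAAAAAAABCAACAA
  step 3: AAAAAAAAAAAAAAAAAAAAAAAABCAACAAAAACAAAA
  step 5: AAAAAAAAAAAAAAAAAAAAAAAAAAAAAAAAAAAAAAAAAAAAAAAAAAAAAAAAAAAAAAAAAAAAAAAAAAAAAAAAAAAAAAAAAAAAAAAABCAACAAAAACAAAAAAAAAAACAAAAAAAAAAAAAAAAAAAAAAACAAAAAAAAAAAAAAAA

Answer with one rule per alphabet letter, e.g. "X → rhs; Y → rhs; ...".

A->AA, B->BCA, C->AC

  step 2 ⇒ step 3: AAAAAAAAAAAABCAACAA ⇒ AA·AA·AA·AA·AA·AA·AA·AA·AA·AA·AA·AA·BCA·AC·AA·AA·AC·AA·AA
    A ↦ AA
    B ↦ BCA
    C ↦ AC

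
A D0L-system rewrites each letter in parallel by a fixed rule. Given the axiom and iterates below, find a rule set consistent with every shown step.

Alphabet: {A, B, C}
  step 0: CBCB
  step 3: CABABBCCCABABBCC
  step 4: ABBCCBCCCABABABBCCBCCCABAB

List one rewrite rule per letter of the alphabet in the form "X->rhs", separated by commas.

A->BC, B->C, C->AB

  step 3 ⇒ step 4: CABABBCCCABABBCC ⇒ AB·BC·C·BC·C·C·AB·AB·AB·BC·C·BC·C·C·AB·AB
    A ↦ BC
    B ↦ C
    C ↦ AB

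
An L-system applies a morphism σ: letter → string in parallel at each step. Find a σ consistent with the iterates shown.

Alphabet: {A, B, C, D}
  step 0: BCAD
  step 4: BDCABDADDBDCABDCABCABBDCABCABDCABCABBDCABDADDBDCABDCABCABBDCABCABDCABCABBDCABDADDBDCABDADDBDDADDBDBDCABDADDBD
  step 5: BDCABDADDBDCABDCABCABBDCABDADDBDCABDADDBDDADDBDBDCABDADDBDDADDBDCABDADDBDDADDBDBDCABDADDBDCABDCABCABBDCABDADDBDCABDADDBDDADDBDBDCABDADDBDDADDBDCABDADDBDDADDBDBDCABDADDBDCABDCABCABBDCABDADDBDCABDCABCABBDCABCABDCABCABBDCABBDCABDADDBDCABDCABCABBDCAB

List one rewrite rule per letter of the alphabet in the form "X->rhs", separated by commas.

A->D, B->BD, C->DAD, D->CAB

  step 4 ⇒ step 5: BDCABDADDBDCABDCABCABBDCABCABDCABCABBDCABDADDBDCABDCABCABBDCABCABDCABCABBDCABDADDBDCABDADDBDDADDBDBDCABDADDBD ⇒ BD·CAB·DAD·D·BD·CAB·D·CAB·CAB·BD·CAB·DAD·D·BD·CAB·DAD·D·BD·DAD·D·BD·BD·CAB·DAD·D·BD·DAD·D·BD·CAB·DAD·D·BD·DAD·D·BD·BD·CAB·DAD·D·BD·CAB·D·CAB·CAB·BD·CAB·DAD·D·BD·CAB·DAD·D·BD·DAD·D·BD·BD·CAB·DAD·D·BD·DAD·D·BD·CAB·DAD·D·BD·DAD·D·BD·BD·CAB·DAD·D·BD·CAB·D·CAB·CAB·BD·CAB·DAD·D·BD·CAB·D·CAB·CAB·BD·CAB·CAB·D·CAB·CAB·BD·CAB·BD·CAB·DAD·D·BD·CAB·D·CAB·CAB·BD·CAB
    A ↦ D
    B ↦ BD
    C ↦ DAD
    D ↦ CAB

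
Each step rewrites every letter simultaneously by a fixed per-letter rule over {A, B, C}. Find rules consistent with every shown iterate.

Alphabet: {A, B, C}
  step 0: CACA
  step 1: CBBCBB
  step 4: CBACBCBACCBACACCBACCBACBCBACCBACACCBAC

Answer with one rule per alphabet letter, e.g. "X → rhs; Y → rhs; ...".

A->B, B->AC, C->CB

  step 0 ⇒ step 1: CACA ⇒ CB·B·CB·B
    A ↦ B
    C ↦ CB
    B ↦ AC  (constrained at step 1)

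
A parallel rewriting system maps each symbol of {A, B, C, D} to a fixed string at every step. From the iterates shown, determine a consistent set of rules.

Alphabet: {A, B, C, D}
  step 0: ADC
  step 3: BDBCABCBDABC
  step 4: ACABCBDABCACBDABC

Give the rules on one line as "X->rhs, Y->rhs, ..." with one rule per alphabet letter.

A->BD, B->A, C->BC, D->C

  step 3 ⇒ step 4: BDBCABCBDABC ⇒ A·C·A·BC·BD·A·BC·A·C·BD·A·BC
    A ↦ BD
    B ↦ A
    C ↦ BC
    D ↦ C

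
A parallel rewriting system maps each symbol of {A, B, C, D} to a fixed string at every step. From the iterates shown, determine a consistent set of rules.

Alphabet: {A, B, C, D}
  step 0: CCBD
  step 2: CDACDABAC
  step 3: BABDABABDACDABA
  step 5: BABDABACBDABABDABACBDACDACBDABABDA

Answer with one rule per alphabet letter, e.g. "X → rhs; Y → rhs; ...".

A->DA, B->C, C->BA, D->B

  step 2 ⇒ step 3: CDACDABAC ⇒ BA·B·DA·BA·B·DA·C·DA·BA
    A ↦ DA
    B ↦ C
    C ↦ BA
    D ↦ B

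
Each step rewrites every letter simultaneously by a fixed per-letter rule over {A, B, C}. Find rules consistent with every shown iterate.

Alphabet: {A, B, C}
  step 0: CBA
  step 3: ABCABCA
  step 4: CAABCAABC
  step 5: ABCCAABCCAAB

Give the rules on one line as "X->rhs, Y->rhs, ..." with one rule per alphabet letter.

A->C, B->A, C->AB

  step 4 ⇒ step 5: CAABCAABC ⇒ AB·C·C·A·AB·C·C·A·AB
    A ↦ C
    B ↦ A
    C ↦ AB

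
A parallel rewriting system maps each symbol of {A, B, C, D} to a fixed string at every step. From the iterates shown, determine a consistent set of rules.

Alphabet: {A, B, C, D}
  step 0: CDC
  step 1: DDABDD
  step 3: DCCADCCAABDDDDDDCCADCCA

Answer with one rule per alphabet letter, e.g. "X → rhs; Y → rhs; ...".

A->D, B->CCA, C->DD, D->AB

  step 0 ⇒ step 1: CDC ⇒ DD·AB·DD
    C ↦ DD
    D ↦ AB
    A ↦ D  (constrained at step 1)
    B ↦ CCA  (constrained at step 1)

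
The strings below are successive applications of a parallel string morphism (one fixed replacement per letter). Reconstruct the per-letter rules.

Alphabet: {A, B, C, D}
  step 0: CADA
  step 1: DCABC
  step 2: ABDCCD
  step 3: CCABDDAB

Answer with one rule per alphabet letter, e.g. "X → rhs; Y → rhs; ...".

A->C, B->C, C->D, D->AB

  step 2 ⇒ step 3: ABDCCD ⇒ C·C·AB·D·D·AB
    A ↦ C
    B ↦ C
    C ↦ D
    D ↦ AB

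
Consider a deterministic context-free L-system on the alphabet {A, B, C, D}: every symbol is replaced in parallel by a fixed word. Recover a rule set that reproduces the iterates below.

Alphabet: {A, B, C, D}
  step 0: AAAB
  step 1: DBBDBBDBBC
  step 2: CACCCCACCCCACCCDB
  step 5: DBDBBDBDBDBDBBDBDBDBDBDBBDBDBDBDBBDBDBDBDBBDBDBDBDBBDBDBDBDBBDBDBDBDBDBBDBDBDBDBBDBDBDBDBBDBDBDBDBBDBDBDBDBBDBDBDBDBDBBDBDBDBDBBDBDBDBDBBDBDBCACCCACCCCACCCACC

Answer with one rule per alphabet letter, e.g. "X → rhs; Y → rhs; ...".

A->DBB, B->C, C->DB, D->CAC

  step 1 ⇒ step 2: DBBDBBDBBC ⇒ CAC·C·C·CAC·C·C·CAC·C·C·DB
    B ↦ C
    C ↦ DB
    D ↦ CAC
  step 0 ⇒ step 1: AAAB ⇒ DBB·DBB·DBB·C
    A ↦ DBB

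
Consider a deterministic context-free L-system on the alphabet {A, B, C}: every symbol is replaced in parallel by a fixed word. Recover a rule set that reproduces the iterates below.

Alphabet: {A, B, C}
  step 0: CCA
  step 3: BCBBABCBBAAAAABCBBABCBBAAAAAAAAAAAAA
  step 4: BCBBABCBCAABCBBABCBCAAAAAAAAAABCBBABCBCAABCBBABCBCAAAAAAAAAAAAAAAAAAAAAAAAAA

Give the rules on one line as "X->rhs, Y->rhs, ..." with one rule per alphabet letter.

A->AA, B->BC, C->BBA

  step 3 ⇒ step 4: BCBBABCBBAAAAABCBBABCBBAAAAAAAAAAAAA ⇒ BC·BBA·BC·BC·AA·BC·BBA·BC·BC·AA·AA·AA·AA·AA·BC·BBA·BC·BC·AA·BC·BBA·BC·BC·AA·AA·AA·AA·AA·AA·AA·AA·AA·AA·AA·AA·AA
    A ↦ AA
    B ↦ BC
    C ↦ BBA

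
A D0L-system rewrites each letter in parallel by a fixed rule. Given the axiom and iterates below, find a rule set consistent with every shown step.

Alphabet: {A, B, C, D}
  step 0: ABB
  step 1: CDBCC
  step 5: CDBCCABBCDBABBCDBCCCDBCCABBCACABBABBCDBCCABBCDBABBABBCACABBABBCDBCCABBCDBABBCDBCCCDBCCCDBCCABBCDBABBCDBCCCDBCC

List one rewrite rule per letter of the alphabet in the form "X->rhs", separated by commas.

  step 0 ⇒ step 1: ABB ⇒ CDB·C·C
    A ↦ CDB
    B ↦ C
    C ↦ ABB  (constrained at step 1)
    D ↦ CA  (constrained at step 1)

A->CDB, B->C, C->ABB, D->CA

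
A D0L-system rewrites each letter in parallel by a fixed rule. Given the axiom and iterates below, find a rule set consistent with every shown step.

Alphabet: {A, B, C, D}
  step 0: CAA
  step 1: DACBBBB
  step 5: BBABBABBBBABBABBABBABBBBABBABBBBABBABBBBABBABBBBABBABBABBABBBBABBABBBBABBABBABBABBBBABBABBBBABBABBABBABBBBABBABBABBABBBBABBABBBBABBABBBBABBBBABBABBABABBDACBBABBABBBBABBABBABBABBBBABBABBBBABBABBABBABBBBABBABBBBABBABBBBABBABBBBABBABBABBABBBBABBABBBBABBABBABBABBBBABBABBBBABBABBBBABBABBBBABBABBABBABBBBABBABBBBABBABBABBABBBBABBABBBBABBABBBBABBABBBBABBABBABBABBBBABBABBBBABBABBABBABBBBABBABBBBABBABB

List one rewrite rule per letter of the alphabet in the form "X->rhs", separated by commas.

A->BB, B->ABB, C->DAC, D->ABA

  step 0 ⇒ step 1: CAA ⇒ DAC·BB·BB
    A ↦ BB
    C ↦ DAC
    B ↦ ABB  (constrained at step 1)
    D ↦ ABA  (constrained at step 1)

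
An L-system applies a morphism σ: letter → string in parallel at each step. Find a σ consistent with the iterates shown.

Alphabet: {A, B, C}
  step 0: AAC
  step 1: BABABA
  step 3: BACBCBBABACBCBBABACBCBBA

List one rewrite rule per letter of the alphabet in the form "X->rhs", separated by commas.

  step 0 ⇒ step 1: AAC ⇒ BA·BA·BA
    A ↦ BA
    C ↦ BA
    B ↦ CB  (constrained at step 1)

A->BA, B->CB, C->BA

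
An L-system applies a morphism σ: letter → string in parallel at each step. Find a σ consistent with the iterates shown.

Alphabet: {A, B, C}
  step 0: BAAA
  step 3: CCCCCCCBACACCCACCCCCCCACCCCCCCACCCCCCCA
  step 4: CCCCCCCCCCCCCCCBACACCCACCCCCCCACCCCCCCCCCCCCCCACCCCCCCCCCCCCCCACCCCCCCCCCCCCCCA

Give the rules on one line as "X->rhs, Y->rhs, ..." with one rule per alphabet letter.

A->CA, B->CBA, C->CC

  step 3 ⇒ step 4: CCCCCCCBACACCCACCCCCCCACCCCCCCACCCCCCCA ⇒ CC·CC·CC·CC·CC·CC·CC·CBA·CA·CC·CA·CC·CC·CC·CA·CC·CC·CC·CC·CC·CC·CC·CA·CC·CC·CC·CC·CC·CC·CC·CA·CC·CC·CC·CC·CC·CC·CC·CA
    A ↦ CA
    B ↦ CBA
    C ↦ CC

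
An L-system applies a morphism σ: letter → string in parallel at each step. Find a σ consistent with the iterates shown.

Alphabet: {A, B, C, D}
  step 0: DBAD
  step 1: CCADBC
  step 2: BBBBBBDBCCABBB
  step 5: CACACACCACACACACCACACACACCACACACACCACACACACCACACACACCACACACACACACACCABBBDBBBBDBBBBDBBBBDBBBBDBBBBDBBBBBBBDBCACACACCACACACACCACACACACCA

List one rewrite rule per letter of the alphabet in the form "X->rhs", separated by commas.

  step 1 ⇒ step 2: CCADBC ⇒ BBB·BBB·DB·C·CA·BBB
    A ↦ DB
    B ↦ CA
    C ↦ BBB
    D ↦ C

A->DB, B->CA, C->BBB, D->C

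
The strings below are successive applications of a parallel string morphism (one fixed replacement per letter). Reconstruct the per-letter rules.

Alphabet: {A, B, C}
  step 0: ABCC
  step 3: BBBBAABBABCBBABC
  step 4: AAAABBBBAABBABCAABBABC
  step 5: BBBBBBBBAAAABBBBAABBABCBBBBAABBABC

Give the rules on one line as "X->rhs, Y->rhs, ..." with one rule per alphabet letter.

  step 4 ⇒ step 5: AAAABBBBAABBABCAABBABC ⇒ BB·BB·BB·BB·A·A·A·A·BB·BB·A·A·BB·A·BC·BB·BB·A·A·BB·A·BC
    A ↦ BB
    B ↦ A
    C ↦ BC

A->BB, B->A, C->BC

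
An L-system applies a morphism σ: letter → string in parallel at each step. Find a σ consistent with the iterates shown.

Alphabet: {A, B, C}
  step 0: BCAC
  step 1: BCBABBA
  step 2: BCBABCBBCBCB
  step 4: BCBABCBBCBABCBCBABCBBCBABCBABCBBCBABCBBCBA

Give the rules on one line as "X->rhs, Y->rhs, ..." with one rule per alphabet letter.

A->B, B->BC, C->BA

  step 1 ⇒ step 2: BCBABBA ⇒ BC·BA·BC·B·BC·BC·B
    A ↦ B
    B ↦ BC
    C ↦ BA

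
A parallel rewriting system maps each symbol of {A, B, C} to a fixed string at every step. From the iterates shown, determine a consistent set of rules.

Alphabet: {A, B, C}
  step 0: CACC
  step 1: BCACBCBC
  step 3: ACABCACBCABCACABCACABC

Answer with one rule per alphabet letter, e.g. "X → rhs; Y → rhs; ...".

A->AC, B->A, C->BC

  step 0 ⇒ step 1: CACC ⇒ BC·AC·BC·BC
    A ↦ AC
    C ↦ BC
    B ↦ A  (constrained at step 1)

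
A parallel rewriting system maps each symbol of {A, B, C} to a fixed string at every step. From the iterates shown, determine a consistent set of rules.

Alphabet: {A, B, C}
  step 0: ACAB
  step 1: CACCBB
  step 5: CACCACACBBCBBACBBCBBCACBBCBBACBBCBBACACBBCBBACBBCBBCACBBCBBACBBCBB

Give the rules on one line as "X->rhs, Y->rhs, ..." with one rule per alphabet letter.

  step 0 ⇒ step 1: ACAB ⇒ C·A·C·CBB
    A ↦ C
    B ↦ CBB
    C ↦ A

A->C, B->CBB, C->A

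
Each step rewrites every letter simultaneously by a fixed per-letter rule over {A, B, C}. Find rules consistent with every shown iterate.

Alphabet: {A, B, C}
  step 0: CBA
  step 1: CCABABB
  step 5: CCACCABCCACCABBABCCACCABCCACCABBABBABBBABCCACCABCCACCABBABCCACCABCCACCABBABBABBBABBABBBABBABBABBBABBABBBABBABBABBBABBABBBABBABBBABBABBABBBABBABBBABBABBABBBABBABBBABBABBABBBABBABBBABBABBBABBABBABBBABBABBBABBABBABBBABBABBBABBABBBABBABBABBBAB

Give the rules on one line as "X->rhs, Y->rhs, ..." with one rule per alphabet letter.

A->B, B->BAB, C->CCA

  step 0 ⇒ step 1: CBA ⇒ CCA·BAB·B
    A ↦ B
    B ↦ BAB
    C ↦ CCA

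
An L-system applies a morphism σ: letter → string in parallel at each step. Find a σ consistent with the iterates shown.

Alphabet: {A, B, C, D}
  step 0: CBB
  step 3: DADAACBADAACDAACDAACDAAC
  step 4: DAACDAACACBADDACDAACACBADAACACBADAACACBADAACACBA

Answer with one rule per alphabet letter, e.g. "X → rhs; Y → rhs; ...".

A->AC, B->DD, C->BA, D->DA

  step 3 ⇒ step 4: DADAACBADAACDAACDAACDAAC ⇒ DA·AC·DA·AC·AC·BA·DD·AC·DA·AC·AC·BA·DA·AC·AC·BA·DA·AC·AC·BA·DA·AC·AC·BA
    A ↦ AC
    B ↦ DD
    C ↦ BA
    D ↦ DA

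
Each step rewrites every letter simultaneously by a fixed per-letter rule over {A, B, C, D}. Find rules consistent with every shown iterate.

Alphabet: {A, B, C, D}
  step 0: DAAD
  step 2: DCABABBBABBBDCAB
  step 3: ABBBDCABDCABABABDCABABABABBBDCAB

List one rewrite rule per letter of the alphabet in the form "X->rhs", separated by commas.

  step 2 ⇒ step 3: DCABABBBABBBDCAB ⇒ AB·BB·DC·AB·DC·AB·AB·AB·DC·AB·AB·AB·AB·BB·DC·AB
    A ↦ DC
    B ↦ AB
    C ↦ BB
    D ↦ AB

A->DC, B->AB, C->BB, D->AB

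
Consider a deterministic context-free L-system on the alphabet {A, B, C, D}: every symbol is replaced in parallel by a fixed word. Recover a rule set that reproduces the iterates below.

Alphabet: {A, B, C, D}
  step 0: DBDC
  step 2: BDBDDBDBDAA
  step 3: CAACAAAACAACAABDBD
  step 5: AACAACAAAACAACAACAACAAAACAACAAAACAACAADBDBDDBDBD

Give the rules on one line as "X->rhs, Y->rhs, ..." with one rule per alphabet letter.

  step 2 ⇒ step 3: BDBDDBDBDAA ⇒ C·AA·C·AA·AA·C·AA·C·AA·BD·BD
    A ↦ BD
    B ↦ C
    D ↦ AA
    C ↦ D  (constrained at step 0)

A->BD, B->C, C->D, D->AA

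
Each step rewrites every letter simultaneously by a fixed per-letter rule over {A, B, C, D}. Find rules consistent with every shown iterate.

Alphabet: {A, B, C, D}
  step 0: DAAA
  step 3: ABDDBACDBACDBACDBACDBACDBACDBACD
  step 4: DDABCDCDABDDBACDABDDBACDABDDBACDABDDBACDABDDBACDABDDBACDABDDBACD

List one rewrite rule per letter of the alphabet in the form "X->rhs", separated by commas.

A->DD, B->AB, C->BA, D->CD

  step 3 ⇒ step 4: ABDDBACDBACDBACDBACDBACDBACDBACD ⇒ DD·AB·CD·CD·AB·DD·BA·CD·AB·DD·BA·CD·AB·DD·BA·CD·AB·DD·BA·CD·AB·DD·BA·CD·AB·DD·BA·CD·AB·DD·BA·CD
    A ↦ DD
    B ↦ AB
    C ↦ BA
    D ↦ CD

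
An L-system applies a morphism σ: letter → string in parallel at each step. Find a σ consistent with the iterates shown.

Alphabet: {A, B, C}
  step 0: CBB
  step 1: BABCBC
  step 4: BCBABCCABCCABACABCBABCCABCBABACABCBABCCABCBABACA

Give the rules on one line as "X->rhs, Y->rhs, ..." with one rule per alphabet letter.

A->CA, B->BC, C->BA

  step 0 ⇒ step 1: CBB ⇒ BA·BC·BC
    B ↦ BC
    C ↦ BA
    A ↦ CA  (constrained at step 1)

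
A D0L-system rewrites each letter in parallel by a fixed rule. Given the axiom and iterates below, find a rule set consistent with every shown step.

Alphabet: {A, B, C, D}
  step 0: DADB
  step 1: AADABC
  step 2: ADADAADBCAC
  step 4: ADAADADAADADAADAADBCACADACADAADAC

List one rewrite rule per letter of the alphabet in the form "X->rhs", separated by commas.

A->AD, B->BC, C->AC, D->A

  step 1 ⇒ step 2: AADABC ⇒ AD·AD·A·AD·BC·AC
    A ↦ AD
    B ↦ BC
    C ↦ AC
    D ↦ A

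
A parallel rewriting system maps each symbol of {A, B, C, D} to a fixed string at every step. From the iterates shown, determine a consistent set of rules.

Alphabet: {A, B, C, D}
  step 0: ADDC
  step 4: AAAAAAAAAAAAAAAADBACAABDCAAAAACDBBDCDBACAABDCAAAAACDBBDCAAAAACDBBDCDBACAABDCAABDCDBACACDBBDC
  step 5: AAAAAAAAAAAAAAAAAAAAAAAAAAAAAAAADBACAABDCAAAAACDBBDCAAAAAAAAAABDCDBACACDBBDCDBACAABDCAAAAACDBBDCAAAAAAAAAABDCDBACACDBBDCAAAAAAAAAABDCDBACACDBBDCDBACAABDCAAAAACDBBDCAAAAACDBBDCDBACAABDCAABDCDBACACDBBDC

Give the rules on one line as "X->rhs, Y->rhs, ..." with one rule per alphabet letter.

  step 4 ⇒ step 5: AAAAAAAAAAAAAAAADBACAABDCAAAAACDBBDCDBACAABDCAAAAACDBBDCAAAAACDBBDCDBACAABDCAABDCDBACACDBBDC ⇒ AA·AA·AA·AA·AA·AA·AA·AA·AA·AA·AA·AA·AA·AA·AA·AA·DB·AC·AA·BDC·AA·AA·AC·DB·BDC·AA·AA·AA·AA·AA·BDC·DB·AC·AC·DB·BDC·DB·AC·AA·BDC·AA·AA·AC·DB·BDC·AA·AA·AA·AA·AA·BDC·DB·AC·AC·DB·BDC·AA·AA·AA·AA·AA·BDC·DB·AC·AC·DB·BDC·DB·AC·AA·BDC·AA·AA·AC·DB·BDC·AA·AA·AC·DB·BDC·DB·AC·AA·BDC·AA·BDC·DB·AC·AC·DB·BDC
    A ↦ AA
    B ↦ AC
    C ↦ BDC
    D ↦ DB

A->AA, B->AC, C->BDC, D->DB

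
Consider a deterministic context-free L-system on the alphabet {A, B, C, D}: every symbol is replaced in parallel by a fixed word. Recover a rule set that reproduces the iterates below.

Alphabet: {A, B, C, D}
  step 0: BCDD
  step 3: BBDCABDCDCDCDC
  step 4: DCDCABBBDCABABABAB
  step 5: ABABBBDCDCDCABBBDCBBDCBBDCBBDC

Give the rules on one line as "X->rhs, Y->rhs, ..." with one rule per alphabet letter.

  step 4 ⇒ step 5: DCDCABBBDCABABABAB ⇒ A·B·A·B·BB·DC·DC·DC·A·B·BB·DC·BB·DC·BB·DC·BB·DC
    A ↦ BB
    B ↦ DC
    C ↦ B
    D ↦ A

A->BB, B->DC, C->B, D->A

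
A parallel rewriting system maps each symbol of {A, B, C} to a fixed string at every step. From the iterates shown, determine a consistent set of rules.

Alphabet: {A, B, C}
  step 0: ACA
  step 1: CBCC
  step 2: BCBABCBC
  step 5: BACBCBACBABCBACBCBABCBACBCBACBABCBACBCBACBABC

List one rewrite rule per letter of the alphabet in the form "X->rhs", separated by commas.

A->C, B->BA, C->BC

  step 1 ⇒ step 2: CBCC ⇒ BC·BA·BC·BC
    B ↦ BA
    C ↦ BC
  step 0 ⇒ step 1: ACA ⇒ C·BC·C
    A ↦ C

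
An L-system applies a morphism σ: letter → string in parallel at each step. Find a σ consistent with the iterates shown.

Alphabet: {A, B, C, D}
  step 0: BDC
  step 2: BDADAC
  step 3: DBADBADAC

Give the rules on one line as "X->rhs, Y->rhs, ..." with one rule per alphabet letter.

A->AD, B->D, C->AC, D->B

  step 2 ⇒ step 3: BDADAC ⇒ D·B·AD·B·AD·AC
    A ↦ AD
    B ↦ D
    C ↦ AC
    D ↦ B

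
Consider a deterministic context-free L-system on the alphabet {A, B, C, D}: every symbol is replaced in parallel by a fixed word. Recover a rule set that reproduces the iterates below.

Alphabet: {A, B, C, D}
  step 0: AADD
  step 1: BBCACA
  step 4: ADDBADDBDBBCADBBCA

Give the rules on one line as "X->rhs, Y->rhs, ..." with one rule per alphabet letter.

A->B, B->AD, C->D, D->CA

  step 0 ⇒ step 1: AADD ⇒ B·B·CA·CA
    A ↦ B
    D ↦ CA
    B ↦ AD  (constrained at step 1)
    C ↦ D  (constrained at step 1)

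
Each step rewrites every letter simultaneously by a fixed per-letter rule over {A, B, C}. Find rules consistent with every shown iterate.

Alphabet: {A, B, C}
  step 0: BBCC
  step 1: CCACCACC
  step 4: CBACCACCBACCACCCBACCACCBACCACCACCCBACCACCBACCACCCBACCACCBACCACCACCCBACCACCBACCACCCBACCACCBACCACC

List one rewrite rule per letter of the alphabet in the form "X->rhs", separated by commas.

  step 0 ⇒ step 1: BBCC ⇒ C·C·ACC·ACC
    B ↦ C
    C ↦ ACC
    A ↦ B  (constrained at step 1)

A->B, B->C, C->ACC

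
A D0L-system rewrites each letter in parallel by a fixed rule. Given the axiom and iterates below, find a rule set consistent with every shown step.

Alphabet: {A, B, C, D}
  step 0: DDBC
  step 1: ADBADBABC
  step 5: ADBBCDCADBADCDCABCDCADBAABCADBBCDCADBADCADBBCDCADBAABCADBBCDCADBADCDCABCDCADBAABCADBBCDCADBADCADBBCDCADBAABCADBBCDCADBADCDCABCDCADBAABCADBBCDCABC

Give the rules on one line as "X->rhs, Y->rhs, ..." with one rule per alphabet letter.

  step 0 ⇒ step 1: DDBC ⇒ ADB·ADB·A·BC
    B ↦ A
    C ↦ BC
    D ↦ ADB
    A ↦ DC  (constrained at step 1)

A->DC, B->A, C->BC, D->ADB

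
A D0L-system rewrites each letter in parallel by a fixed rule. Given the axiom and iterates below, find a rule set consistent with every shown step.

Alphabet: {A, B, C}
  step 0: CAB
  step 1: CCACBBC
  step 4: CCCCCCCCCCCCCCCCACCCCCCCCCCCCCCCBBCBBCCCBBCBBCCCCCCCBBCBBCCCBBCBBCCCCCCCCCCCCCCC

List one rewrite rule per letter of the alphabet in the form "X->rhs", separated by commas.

  step 0 ⇒ step 1: CAB ⇒ CC·AC·BBC
    A ↦ AC
    B ↦ BBC
    C ↦ CC

A->AC, B->BBC, C->CC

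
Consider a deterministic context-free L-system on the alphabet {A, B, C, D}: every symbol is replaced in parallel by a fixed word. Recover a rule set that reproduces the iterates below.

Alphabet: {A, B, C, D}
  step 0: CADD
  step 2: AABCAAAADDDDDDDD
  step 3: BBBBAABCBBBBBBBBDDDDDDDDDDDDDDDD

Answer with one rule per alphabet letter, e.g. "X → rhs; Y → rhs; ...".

A->BB, B->AA, C->BC, D->DD

  step 2 ⇒ step 3: AABCAAAADDDDDDDD ⇒ BB·BB·AA·BC·BB·BB·BB·BB·DD·DD·DD·DD·DD·DD·DD·DD
    A ↦ BB
    B ↦ AA
    C ↦ BC
    D ↦ DD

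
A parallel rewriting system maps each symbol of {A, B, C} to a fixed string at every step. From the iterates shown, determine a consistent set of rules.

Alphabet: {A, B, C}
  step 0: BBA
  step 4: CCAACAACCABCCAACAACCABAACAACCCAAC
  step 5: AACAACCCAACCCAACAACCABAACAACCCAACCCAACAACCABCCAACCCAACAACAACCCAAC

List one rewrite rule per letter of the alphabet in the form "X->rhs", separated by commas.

A->C, B->AB, C->AAC

  step 4 ⇒ step 5: CCAACAACCABCCAACAACCABAACAACCCAAC ⇒ AAC·AAC·C·C·AAC·C·C·AAC·AAC·C·AB·AAC·AAC·C·C·AAC·C·C·AAC·AAC·C·AB·C·C·AAC·C·C·AAC·AAC·AAC·C·C·AAC
    A ↦ C
    B ↦ AB
    C ↦ AAC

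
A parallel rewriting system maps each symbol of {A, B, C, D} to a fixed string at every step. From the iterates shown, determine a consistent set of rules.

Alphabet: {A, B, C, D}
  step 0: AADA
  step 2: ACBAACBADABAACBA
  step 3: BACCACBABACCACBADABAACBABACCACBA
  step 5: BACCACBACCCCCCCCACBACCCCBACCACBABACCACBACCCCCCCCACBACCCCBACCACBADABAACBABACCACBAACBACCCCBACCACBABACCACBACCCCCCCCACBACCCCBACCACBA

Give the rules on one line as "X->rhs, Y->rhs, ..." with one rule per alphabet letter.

A->BA, B->AC, C->CC, D->DA

  step 2 ⇒ step 3: ACBAACBADABAACBA ⇒ BA·CC·AC·BA·BA·CC·AC·BA·DA·BA·AC·BA·BA·CC·AC·BA
    A ↦ BA
    B ↦ AC
    C ↦ CC
    D ↦ DA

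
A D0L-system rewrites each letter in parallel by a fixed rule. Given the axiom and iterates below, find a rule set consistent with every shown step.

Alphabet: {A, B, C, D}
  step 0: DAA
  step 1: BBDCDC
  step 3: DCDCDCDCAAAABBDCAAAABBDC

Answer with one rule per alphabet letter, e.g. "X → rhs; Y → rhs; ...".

A->DC, B->AA, C->DA, D->BB

  step 0 ⇒ step 1: DAA ⇒ BB·DC·DC
    A ↦ DC
    D ↦ BB
    B ↦ AA  (constrained at step 1)
    C ↦ DA  (constrained at step 1)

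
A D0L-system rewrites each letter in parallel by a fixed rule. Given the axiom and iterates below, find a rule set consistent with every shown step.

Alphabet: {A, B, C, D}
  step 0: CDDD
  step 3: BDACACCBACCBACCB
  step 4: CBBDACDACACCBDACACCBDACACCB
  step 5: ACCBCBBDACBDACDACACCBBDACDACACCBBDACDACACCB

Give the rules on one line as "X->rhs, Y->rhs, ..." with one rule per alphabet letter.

A->D, B->CB, C->AC, D->B

  step 4 ⇒ step 5: CBBDACDACACCBDACACCBDACACCB ⇒ AC·CB·CB·B·D·AC·B·D·AC·D·AC·AC·CB·B·D·AC·D·AC·AC·CB·B·D·AC·D·AC·AC·CB
    A ↦ D
    B ↦ CB
    C ↦ AC
    D ↦ B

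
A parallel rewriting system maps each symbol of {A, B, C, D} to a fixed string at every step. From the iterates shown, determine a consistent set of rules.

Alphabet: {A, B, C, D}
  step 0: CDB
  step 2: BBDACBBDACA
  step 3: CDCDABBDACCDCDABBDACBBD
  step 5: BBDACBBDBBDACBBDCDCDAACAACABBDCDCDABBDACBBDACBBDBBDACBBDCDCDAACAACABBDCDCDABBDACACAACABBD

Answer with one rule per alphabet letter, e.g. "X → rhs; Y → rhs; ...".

A->BBD, B->CD, C->AC, D->A

  step 2 ⇒ step 3: BBDACBBDACA ⇒ CD·CD·A·BBD·AC·CD·CD·A·BBD·AC·BBD
    A ↦ BBD
    B ↦ CD
    C ↦ AC
    D ↦ A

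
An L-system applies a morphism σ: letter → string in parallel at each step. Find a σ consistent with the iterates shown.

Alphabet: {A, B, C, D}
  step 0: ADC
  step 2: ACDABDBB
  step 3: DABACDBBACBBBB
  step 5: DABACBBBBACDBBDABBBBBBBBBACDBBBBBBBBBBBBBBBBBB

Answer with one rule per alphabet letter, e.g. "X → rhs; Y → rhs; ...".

  step 2 ⇒ step 3: ACDABDBB ⇒ D·AB·AC·D·BB·AC·BB·BB
    A ↦ D
    B ↦ BB
    C ↦ AB
    D ↦ AC

A->D, B->BB, C->AB, D->AC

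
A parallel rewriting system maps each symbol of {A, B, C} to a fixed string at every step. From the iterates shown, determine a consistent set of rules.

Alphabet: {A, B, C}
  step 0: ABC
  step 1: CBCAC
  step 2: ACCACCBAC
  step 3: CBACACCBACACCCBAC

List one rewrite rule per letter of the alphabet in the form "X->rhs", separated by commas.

  step 2 ⇒ step 3: ACCACCBAC ⇒ CB·AC·AC·CB·AC·AC·C·CB·AC
    A ↦ CB
    B ↦ C
    C ↦ AC

A->CB, B->C, C->AC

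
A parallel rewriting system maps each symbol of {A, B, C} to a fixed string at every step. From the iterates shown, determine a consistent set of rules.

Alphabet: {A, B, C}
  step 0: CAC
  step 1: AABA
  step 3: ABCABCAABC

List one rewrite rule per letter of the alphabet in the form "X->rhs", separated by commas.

A->AB, B->C, C->A

  step 0 ⇒ step 1: CAC ⇒ A·AB·A
    A ↦ AB
    C ↦ A
    B ↦ C  (constrained at step 1)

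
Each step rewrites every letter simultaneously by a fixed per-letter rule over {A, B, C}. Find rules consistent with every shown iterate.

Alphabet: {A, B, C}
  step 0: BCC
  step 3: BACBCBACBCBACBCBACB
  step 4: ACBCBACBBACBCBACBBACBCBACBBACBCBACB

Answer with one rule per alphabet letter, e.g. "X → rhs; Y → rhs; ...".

  step 3 ⇒ step 4: BACBCBACBCBACBCBACB ⇒ ACB·C·B·ACB·B·ACB·C·B·ACB·B·ACB·C·B·ACB·B·ACB·C·B·ACB
    A ↦ C
    B ↦ ACB
    C ↦ B

A->C, B->ACB, C->B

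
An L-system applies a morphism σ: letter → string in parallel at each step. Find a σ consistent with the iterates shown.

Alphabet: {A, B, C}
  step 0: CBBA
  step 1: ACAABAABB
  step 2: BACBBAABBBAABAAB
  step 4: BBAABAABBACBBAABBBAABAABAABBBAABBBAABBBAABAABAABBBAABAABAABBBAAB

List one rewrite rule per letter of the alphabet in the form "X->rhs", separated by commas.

  step 1 ⇒ step 2: ACAABAABB ⇒ B·AC·B·B·AAB·B·B·AAB·AAB
    A ↦ B
    B ↦ AAB
    C ↦ AC

A->B, B->AAB, C->AC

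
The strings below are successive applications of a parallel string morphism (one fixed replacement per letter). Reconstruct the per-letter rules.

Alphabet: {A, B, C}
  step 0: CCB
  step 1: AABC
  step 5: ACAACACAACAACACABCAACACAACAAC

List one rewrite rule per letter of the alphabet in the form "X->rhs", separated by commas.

  step 0 ⇒ step 1: CCB ⇒ A·A·BC
    B ↦ BC
    C ↦ A
    A ↦ AC  (constrained at step 1)

A->AC, B->BC, C->A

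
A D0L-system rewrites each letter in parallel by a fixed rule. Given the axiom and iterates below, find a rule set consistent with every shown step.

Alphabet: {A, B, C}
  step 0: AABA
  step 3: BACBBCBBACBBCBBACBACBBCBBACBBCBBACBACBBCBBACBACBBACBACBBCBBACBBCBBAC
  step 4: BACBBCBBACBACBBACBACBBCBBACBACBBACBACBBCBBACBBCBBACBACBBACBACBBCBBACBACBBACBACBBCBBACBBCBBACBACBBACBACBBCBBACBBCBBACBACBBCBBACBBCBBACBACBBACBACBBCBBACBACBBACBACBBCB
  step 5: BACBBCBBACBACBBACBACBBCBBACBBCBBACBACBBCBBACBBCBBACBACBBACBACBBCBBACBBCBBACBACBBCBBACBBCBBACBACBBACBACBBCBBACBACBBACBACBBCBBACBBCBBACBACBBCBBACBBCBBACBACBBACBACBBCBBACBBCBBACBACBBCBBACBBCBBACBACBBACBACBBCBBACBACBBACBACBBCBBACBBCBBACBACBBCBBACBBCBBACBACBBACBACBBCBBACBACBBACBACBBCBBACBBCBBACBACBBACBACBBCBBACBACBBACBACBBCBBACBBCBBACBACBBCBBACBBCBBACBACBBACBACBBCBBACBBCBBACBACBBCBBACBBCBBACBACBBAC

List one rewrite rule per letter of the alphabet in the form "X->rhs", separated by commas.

A->BBC, B->BAC, C->B

  step 4 ⇒ step 5: BACBBCBBACBACBBACBACBBCBBACBACBBACBACBBCBBACBBCBBACBACBBACBACBBCBBACBACBBACBACBBCBBACBBCBBACBACBBACBACBBCBBACBBCBBACBACBBCBBACBBCBBACBACBBACBACBBCBBACBACBBACBACBBCB ⇒ BAC·BBC·B·BAC·BAC·B·BAC·BAC·BBC·B·BAC·BBC·B·BAC·BAC·BBC·B·BAC·BBC·B·BAC·BAC·B·BAC·BAC·BBC·B·BAC·BBC·B·BAC·BAC·BBC·B·BAC·BBC·B·BAC·BAC·B·BAC·BAC·BBC·B·BAC·BAC·B·BAC·BAC·BBC·B·BAC·BBC·B·BAC·BAC·BBC·B·BAC·BBC·B·BAC·BAC·B·BAC·BAC·BBC·B·BAC·BBC·B·BAC·BAC·BBC·B·BAC·BBC·B·BAC·BAC·B·BAC·BAC·BBC·B·BAC·BAC·B·BAC·BAC·BBC·B·BAC·BBC·B·BAC·BAC·BBC·B·BAC·BBC·B·BAC·BAC·B·BAC·BAC·BBC·B·BAC·BAC·B·BAC·BAC·BBC·B·BAC·BBC·B·BAC·BAC·B·BAC·BAC·BBC·B·BAC·BAC·B·BAC·BAC·BBC·B·BAC·BBC·B·BAC·BAC·BBC·B·BAC·BBC·B·BAC·BAC·B·BAC·BAC·BBC·B·BAC·BBC·B·BAC·BAC·BBC·B·BAC·BBC·B·BAC·BAC·B·BAC
    A ↦ BBC
    B ↦ BAC
    C ↦ B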